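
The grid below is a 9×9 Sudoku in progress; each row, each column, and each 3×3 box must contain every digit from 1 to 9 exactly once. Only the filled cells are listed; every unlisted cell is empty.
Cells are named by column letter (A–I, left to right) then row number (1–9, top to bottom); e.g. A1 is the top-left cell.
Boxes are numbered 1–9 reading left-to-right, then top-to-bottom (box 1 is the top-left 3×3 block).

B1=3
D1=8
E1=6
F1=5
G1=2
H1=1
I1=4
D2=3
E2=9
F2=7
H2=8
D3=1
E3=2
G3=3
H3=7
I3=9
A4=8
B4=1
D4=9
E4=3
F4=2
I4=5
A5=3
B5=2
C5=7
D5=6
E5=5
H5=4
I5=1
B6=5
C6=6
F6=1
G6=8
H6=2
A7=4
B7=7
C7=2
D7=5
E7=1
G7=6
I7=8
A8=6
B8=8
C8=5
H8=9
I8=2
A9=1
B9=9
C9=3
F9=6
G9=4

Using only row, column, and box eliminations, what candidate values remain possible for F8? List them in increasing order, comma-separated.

3,4

Row 8 already contains {2, 5, 6, 8, 9}.
Column F already contains {1, 2, 5, 6, 7}.
Its 3×3 block (box 8) already contains {1, 5, 6}.
Removing those from 1–9 leaves {3, 4} as the candidates for F8.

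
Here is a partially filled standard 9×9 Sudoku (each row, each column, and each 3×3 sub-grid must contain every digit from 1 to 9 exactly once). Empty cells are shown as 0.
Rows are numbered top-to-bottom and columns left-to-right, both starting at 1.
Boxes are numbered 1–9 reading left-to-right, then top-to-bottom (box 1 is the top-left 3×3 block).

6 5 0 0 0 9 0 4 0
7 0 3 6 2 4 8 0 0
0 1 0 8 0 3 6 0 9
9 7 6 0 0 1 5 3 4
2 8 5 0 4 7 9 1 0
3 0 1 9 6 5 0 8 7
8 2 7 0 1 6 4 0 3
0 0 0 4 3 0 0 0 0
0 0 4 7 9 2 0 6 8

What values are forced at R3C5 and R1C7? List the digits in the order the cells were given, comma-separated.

For R3C5:
  Consider where 5 can go in box 2.
  R1C4 is out (row 1 already has a 5).
  R1C5 is out (row 1 already has a 5).
  So the only cell in box 2 that can hold 5 is R3C5.
  So R3C5 = 5.
For R1C7:
  Consider where 3 can go in box 3.
  R1C9 is out (column 9 already has a 3).
  R2C8 is out (row 2 already has a 3).
  R2C9 is out (row 2 already has a 3).
  R3C8 is out (row 3 already has a 3).
  So the only cell in box 3 that can hold 3 is R1C7.
  So R1C7 = 3.

5,3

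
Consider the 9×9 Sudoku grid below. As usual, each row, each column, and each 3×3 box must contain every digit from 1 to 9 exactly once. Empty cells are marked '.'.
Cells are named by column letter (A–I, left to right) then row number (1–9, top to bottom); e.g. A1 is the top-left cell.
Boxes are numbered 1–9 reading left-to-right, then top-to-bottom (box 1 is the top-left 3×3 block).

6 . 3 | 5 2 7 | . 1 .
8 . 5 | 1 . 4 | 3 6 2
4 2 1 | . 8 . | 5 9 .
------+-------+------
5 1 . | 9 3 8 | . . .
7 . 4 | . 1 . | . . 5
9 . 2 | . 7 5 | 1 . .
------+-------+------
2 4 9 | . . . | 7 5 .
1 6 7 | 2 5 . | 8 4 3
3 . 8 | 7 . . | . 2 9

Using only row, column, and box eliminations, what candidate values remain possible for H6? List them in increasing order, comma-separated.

Row 6 already contains {1, 2, 5, 7, 9}.
Column H already contains {1, 2, 4, 5, 6, 9}.
Its 3×3 block (box 6) already contains {1, 5}.
Removing those from 1–9 leaves {3, 8} as the candidates for H6.

3,8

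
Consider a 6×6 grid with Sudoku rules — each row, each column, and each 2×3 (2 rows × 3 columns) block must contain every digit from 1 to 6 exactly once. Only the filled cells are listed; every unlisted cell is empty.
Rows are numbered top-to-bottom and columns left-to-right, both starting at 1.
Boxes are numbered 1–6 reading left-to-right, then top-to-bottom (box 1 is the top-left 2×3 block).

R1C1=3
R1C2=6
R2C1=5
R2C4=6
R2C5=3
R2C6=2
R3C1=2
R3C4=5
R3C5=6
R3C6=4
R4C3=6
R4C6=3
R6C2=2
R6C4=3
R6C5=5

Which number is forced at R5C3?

Cell R5C3 itself could take any of {1, 3, 4, 5} by direct elimination.
Consider where 5 can go in column 3.
R1C3 is out (box 1 already has a 5).
R2C3 is out (row 2 already has a 5).
R3C3 is out (row 3 already has a 5).
R6C3 is out (row 6 already has a 5).
So the only cell in column 3 that can hold 5 is R5C3.
Therefore R5C3 = 5.

5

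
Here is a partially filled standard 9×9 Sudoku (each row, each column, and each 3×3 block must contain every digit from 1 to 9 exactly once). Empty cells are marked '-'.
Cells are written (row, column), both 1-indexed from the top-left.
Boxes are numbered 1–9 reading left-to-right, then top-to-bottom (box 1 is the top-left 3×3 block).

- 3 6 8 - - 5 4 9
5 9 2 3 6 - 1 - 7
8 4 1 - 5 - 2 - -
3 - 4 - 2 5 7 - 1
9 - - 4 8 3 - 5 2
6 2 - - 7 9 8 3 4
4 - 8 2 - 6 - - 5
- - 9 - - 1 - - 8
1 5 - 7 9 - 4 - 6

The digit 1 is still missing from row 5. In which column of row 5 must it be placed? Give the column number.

2

Consider where 1 can go in row 5.
(5,3) is out (column 3 already has a 1).
(5,7) is out (column 7 already has a 1).
So the only cell in row 5 that can hold 1 is (5,2).
That is column 2.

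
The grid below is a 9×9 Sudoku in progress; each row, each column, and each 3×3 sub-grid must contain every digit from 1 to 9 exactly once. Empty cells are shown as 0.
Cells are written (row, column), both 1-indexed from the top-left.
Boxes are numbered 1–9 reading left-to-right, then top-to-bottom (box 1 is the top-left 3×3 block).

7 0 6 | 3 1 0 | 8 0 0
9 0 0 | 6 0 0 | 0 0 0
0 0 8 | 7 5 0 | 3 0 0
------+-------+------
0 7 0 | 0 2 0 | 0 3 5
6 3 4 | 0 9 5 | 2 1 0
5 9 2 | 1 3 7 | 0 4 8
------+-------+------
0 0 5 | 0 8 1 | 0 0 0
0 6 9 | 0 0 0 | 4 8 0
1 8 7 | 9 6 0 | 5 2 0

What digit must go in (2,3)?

Cell (2,3) itself could take any of {1, 3} by direct elimination.
Consider where 3 can go in column 3.
(4,3) is out (row 4 already has a 3).
So the only cell in column 3 that can hold 3 is (2,3).
Therefore (2,3) = 3.

3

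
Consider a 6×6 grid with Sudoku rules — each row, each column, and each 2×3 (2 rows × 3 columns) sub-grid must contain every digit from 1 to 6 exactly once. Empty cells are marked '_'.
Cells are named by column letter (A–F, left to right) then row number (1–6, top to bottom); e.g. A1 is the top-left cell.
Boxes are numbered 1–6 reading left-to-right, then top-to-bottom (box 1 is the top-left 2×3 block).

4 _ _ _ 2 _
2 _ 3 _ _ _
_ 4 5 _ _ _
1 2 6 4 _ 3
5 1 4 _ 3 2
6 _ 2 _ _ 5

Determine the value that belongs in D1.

3

Cell D1 itself could take any of {1, 3, 5, 6} by direct elimination.
Consider where 3 can go in column D.
D2 is out (row 2 already has a 3).
D3 is out (box 4 already has a 3).
D5 is out (row 5 already has a 3).
D6 is out (box 6 already has a 3).
So the only cell in column D that can hold 3 is D1.
Therefore D1 = 3.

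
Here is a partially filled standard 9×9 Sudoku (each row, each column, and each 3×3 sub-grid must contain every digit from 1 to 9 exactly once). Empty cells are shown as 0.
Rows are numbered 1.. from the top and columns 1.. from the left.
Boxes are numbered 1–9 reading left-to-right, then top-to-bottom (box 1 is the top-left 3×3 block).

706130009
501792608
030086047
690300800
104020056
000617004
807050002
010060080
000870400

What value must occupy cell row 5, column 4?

Row 5 already contains {1, 2, 4, 5, 6}.
Column 4 already contains {1, 3, 6, 7, 8}.
Its 3×3 block (box 5) already contains {1, 2, 3, 6, 7}.
The only value from 1–9 not eliminated is 9, so row 5, column 4 = 9.

9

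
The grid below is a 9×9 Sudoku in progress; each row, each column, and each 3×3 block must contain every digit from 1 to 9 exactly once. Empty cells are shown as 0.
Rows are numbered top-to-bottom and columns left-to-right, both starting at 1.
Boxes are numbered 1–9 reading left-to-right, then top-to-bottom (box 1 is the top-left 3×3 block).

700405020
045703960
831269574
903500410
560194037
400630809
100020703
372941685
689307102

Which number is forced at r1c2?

Row 1 already contains {2, 4, 5, 7}.
Column 2 already contains {3, 4, 6, 7, 8}.
Its 3×3 block (box 1) already contains {1, 3, 4, 5, 7, 8}.
The only value from 1–9 not eliminated is 9, so r1c2 = 9.

9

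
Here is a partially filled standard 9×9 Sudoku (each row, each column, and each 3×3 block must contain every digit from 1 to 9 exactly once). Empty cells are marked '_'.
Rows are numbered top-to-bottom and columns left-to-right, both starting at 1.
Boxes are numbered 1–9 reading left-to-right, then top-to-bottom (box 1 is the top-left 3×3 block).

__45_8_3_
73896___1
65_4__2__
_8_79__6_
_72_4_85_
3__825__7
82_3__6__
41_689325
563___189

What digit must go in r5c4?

1

Row 5 already contains {2, 4, 5, 7, 8}.
Column 4 already contains {3, 4, 5, 6, 7, 8, 9}.
Its 3×3 block (box 5) already contains {2, 4, 5, 7, 8, 9}.
The only value from 1–9 not eliminated is 1, so r5c4 = 1.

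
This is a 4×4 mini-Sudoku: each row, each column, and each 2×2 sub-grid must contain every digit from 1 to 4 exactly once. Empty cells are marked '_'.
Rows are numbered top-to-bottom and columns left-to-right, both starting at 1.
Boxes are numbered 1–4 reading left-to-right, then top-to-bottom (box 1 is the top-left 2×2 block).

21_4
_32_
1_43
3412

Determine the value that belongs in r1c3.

3

Row 1 already contains {1, 2, 4}.
Column 3 already contains {1, 2, 4}.
Its 2×2 block (box 2) already contains {2, 4}.
The only value from 1–4 not eliminated is 3, so r1c3 = 3.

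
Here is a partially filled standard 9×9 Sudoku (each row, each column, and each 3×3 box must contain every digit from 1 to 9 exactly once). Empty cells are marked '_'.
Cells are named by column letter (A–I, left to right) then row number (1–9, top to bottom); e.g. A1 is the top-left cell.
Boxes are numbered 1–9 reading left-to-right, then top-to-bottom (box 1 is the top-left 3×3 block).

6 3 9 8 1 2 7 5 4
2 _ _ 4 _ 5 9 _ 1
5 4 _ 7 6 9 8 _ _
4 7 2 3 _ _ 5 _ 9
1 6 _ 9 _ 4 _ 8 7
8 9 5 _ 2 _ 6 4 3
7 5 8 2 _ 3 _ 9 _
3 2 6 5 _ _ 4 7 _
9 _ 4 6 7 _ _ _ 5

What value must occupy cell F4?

Cell F4 itself could take any of {1, 6, 8} by direct elimination.
Consider where 6 can go in column F.
F6 is out (row 6 already has a 6).
F8 is out (row 8 already has a 6).
F9 is out (row 9 already has a 6).
So the only cell in column F that can hold 6 is F4.
Therefore F4 = 6.

6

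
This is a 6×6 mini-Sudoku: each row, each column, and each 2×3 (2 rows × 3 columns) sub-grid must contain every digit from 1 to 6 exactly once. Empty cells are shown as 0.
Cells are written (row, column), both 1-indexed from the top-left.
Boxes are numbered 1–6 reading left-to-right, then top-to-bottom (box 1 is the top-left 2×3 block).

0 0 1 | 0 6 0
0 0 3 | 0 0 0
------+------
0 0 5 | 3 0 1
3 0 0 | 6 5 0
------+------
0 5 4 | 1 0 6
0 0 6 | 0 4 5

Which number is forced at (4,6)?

4

Cell (4,6) itself could take any of {2, 4} by direct elimination.
Consider where 4 can go in box 4.
(3,5) is out (column 5 already has a 4).
So the only cell in box 4 that can hold 4 is (4,6).
Therefore (4,6) = 4.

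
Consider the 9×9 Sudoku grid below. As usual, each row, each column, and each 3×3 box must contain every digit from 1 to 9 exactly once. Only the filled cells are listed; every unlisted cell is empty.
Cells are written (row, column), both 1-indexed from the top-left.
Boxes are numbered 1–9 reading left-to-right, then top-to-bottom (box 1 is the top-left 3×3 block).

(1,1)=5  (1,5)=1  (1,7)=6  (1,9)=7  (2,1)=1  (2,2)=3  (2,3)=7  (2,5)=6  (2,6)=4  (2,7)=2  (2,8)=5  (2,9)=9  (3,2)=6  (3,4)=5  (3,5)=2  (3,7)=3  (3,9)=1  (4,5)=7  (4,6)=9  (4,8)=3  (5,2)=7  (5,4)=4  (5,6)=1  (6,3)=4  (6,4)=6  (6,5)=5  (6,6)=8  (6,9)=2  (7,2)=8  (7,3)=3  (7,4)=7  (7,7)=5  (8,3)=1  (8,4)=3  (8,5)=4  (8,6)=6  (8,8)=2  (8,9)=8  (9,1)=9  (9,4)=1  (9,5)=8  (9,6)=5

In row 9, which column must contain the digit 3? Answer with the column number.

Consider where 3 can go in row 9.
(9,2) is out (column 2 already has a 3).
(9,3) is out (column 3 already has a 3).
(9,7) is out (column 7 already has a 3).
(9,8) is out (column 8 already has a 3).
So the only cell in row 9 that can hold 3 is (9,9).
That is column 9.

9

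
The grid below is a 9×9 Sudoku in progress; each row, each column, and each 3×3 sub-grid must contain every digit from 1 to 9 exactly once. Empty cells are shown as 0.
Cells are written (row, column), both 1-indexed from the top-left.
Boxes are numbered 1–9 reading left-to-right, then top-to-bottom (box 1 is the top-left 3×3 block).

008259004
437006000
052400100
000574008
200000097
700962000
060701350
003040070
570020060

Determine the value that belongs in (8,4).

6

Cell (8,4) itself could take any of {6, 8} by direct elimination.
Consider where 6 can go in column 4.
(2,4) is out (row 2 already has a 6).
(5,4) is out (box 5 already has a 6).
(9,4) is out (row 9 already has a 6).
So the only cell in column 4 that can hold 6 is (8,4).
Therefore (8,4) = 6.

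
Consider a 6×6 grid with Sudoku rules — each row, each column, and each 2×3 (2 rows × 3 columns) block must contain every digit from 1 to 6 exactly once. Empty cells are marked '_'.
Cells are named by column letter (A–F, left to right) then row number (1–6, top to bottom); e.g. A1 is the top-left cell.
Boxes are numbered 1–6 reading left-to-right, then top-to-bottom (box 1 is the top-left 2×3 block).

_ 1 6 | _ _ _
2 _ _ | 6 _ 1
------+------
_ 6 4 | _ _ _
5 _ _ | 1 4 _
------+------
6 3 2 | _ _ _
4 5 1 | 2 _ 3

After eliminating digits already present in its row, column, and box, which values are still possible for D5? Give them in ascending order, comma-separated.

4,5

Row 5 already contains {2, 3, 6}.
Column D already contains {1, 2, 6}.
Its 2×3 block (box 6) already contains {2, 3}.
Removing those from 1–6 leaves {4, 5} as the candidates for D5.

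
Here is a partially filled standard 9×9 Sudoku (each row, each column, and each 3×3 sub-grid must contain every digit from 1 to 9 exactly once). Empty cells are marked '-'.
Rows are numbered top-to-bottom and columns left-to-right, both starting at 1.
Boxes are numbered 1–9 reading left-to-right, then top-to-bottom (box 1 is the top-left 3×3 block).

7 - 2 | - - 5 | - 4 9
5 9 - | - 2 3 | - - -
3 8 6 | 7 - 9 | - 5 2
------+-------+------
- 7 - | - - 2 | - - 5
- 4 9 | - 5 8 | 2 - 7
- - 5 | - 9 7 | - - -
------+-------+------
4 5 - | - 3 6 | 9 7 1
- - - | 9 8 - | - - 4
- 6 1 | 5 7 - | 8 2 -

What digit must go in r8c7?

5

Cell r8c7 itself could take any of {3, 5, 6} by direct elimination.
Consider where 5 can go in row 8.
r8c1 is out (column 1 already has a 5).
r8c2 is out (column 2 already has a 5).
r8c3 is out (column 3 already has a 5).
r8c6 is out (column 6 already has a 5).
r8c8 is out (column 8 already has a 5).
So the only cell in row 8 that can hold 5 is r8c7.
Therefore r8c7 = 5.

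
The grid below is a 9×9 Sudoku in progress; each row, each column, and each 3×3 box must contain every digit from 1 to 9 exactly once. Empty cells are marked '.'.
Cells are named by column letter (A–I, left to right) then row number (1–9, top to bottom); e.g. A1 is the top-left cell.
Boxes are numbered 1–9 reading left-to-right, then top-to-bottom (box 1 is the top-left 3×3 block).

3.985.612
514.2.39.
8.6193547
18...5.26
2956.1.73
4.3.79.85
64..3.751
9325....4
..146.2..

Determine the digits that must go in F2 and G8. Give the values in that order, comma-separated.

For F2:
  Consider where 6 can go in row 2.
  D2 is out (column D already has a 6).
  I2 is out (column I already has a 6).
  So the only cell in row 2 that can hold 6 is F2.
  So F2 = 6.
For G8:
  Row 8 already contains {2, 3, 4, 5, 9}.
  Column G already contains {2, 3, 5, 6, 7}.
  Its 3×3 block (box 9) already contains {1, 2, 4, 5, 7}.
  The only value from 1–9 not eliminated is 8, so G8 = 8.

6,8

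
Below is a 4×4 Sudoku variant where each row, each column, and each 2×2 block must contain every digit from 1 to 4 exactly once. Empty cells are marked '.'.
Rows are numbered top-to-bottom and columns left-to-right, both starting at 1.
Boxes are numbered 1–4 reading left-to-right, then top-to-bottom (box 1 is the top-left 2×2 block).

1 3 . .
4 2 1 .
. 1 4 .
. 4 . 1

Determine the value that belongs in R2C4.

3

Row 2 already contains {1, 2, 4}.
Column 4 already contains {1}.
Its 2×2 block (box 2) already contains {1}.
The only value from 1–4 not eliminated is 3, so R2C4 = 3.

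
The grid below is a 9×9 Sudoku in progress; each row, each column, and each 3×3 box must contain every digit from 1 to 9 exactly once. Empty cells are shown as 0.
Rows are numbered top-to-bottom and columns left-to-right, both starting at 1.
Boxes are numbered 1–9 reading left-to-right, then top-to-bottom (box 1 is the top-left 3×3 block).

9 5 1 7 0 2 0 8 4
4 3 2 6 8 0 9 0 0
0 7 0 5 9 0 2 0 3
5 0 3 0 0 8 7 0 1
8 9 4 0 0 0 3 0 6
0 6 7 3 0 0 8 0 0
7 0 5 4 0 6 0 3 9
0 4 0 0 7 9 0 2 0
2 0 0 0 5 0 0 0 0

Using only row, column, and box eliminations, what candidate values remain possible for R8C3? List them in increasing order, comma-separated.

Row 8 already contains {2, 4, 7, 9}.
Column 3 already contains {1, 2, 3, 4, 5, 7}.
Its 3×3 block (box 7) already contains {2, 4, 5, 7}.
Removing those from 1–9 leaves {6, 8} as the candidates for R8C3.

6,8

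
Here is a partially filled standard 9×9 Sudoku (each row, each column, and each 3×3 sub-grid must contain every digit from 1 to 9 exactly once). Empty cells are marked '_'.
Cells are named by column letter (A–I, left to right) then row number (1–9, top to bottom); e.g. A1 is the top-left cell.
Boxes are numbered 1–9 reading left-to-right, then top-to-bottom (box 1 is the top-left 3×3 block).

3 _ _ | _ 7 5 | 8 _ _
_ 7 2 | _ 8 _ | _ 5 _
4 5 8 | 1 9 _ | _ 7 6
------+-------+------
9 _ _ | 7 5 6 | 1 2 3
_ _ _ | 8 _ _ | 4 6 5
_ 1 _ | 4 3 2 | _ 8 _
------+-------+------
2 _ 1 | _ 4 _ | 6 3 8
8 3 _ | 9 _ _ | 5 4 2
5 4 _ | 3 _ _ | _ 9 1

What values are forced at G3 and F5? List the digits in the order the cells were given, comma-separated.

2,9

For G3:
  Consider where 2 can go in box 3.
  H1 is out (column H already has a 2).
  I1 is out (column I already has a 2).
  G2 is out (row 2 already has a 2).
  I2 is out (row 2 already has a 2).
  So the only cell in box 3 that can hold 2 is G3.
  So G3 = 2.
For F5:
  Consider where 9 can go in row 5.
  A5 is out (column A already has a 9).
  B5 is out (box 4 already has a 9).
  C5 is out (box 4 already has a 9).
  E5 is out (column E already has a 9).
  So the only cell in row 5 that can hold 9 is F5.
  So F5 = 9.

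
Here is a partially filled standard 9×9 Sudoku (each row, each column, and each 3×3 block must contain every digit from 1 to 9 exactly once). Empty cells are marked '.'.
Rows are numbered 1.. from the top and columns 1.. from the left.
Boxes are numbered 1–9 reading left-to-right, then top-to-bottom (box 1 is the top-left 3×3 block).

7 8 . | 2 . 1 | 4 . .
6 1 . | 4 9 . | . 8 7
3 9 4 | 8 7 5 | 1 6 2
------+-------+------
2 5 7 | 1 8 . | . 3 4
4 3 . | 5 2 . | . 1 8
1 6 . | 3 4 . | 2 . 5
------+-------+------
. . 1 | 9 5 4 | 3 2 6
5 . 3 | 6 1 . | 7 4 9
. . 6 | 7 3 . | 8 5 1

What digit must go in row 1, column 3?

5

Row 1 already contains {1, 2, 4, 7, 8}.
Column 3 already contains {1, 3, 4, 6, 7}.
Its 3×3 block (box 1) already contains {1, 3, 4, 6, 7, 8, 9}.
The only value from 1–9 not eliminated is 5, so row 1, column 3 = 5.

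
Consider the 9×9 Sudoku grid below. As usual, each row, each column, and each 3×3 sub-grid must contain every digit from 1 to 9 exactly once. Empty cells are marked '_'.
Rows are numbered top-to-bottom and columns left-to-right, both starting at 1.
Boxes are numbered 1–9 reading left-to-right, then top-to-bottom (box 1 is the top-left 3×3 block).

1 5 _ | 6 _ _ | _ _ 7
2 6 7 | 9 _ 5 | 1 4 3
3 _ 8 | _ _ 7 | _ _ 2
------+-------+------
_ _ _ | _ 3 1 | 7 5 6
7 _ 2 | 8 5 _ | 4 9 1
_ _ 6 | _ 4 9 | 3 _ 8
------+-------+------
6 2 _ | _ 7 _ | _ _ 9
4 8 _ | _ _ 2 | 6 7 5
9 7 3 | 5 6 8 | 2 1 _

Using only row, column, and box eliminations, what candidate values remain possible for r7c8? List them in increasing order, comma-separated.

3,8

Row 7 already contains {2, 6, 7, 9}.
Column 8 already contains {1, 4, 5, 7, 9}.
Its 3×3 block (box 9) already contains {1, 2, 5, 6, 7, 9}.
Removing those from 1–9 leaves {3, 8} as the candidates for r7c8.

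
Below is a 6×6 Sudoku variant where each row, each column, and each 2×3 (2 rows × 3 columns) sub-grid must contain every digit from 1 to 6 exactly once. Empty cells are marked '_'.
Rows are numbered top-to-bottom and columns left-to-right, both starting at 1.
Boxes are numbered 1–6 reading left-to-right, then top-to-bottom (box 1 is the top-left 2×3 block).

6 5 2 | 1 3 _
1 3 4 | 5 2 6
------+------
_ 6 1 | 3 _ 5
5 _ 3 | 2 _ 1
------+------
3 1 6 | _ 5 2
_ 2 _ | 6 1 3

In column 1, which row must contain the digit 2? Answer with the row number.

Consider where 2 can go in column 1.
r6c1 is out (row 6 already has a 2).
So the only cell in column 1 that can hold 2 is r3c1.
That is row 3.

3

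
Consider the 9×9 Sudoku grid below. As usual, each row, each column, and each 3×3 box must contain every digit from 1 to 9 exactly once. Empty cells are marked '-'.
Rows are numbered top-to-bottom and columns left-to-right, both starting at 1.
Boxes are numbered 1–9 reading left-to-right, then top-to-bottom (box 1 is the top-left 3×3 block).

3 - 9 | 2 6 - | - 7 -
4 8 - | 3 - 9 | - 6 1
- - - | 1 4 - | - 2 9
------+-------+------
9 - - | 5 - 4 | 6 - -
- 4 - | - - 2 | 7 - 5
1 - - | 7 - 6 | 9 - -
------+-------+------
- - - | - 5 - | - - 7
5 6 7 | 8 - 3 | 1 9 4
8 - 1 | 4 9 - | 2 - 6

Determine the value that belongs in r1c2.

1

Cell r1c2 itself could take any of {1, 5} by direct elimination.
Consider where 1 can go in column 2.
r3c2 is out (row 3 already has a 1).
r4c2 is out (box 4 already has a 1).
r6c2 is out (row 6 already has a 1).
r7c2 is out (box 7 already has a 1).
r9c2 is out (row 9 already has a 1).
So the only cell in column 2 that can hold 1 is r1c2.
Therefore r1c2 = 1.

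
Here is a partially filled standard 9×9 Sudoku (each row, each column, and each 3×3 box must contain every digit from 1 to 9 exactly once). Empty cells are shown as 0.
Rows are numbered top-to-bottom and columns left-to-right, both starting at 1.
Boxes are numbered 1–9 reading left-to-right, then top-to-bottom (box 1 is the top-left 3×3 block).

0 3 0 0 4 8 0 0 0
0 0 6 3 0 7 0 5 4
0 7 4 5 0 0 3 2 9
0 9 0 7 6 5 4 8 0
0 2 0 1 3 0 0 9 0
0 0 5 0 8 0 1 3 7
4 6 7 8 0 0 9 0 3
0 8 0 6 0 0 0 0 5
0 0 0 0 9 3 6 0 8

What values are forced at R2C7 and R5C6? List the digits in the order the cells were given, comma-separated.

8,4

For R2C7:
  Row 2 already contains {3, 4, 5, 6, 7}.
  Column 7 already contains {1, 3, 4, 6, 9}.
  Its 3×3 block (box 3) already contains {2, 3, 4, 5, 9}.
  The only value from 1–9 not eliminated is 8, so R2C7 = 8.
For R5C6:
  Row 5 already contains {1, 2, 3, 9}.
  Column 6 already contains {3, 5, 7, 8}.
  Its 3×3 block (box 5) already contains {1, 3, 5, 6, 7, 8}.
  The only value from 1–9 not eliminated is 4, so R5C6 = 4.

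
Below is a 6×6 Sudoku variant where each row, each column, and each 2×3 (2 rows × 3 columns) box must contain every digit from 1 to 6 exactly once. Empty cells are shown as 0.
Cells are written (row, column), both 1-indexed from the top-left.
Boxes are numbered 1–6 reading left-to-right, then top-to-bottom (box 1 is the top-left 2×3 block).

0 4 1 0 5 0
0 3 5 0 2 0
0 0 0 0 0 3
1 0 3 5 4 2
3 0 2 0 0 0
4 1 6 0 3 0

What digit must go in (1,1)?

Cell (1,1) itself could take any of {2, 6} by direct elimination.
Consider where 2 can go in box 1.
(2,1) is out (row 2 already has a 2).
So the only cell in box 1 that can hold 2 is (1,1).
Therefore (1,1) = 2.

2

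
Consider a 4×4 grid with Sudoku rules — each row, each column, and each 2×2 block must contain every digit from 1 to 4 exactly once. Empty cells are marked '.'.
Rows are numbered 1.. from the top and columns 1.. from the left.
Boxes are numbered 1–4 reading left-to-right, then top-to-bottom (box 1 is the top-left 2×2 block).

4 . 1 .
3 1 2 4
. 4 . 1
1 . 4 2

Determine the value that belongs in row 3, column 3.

3

Row 3 already contains {1, 4}.
Column 3 already contains {1, 2, 4}.
Its 2×2 block (box 4) already contains {1, 2, 4}.
The only value from 1–4 not eliminated is 3, so row 3, column 3 = 3.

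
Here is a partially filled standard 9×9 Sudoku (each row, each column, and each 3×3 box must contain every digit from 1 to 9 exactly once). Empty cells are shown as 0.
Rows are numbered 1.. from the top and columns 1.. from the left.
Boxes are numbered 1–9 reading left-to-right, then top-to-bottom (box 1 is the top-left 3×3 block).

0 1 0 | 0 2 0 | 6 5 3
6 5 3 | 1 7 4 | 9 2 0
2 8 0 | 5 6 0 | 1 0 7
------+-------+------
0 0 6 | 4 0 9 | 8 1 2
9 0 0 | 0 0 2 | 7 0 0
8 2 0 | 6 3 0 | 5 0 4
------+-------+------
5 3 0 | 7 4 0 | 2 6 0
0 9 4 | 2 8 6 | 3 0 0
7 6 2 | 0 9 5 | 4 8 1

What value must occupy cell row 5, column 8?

3

Row 5 already contains {2, 7, 9}.
Column 8 already contains {1, 2, 5, 6, 8}.
Its 3×3 block (box 6) already contains {1, 2, 4, 5, 7, 8}.
The only value from 1–9 not eliminated is 3, so row 5, column 8 = 3.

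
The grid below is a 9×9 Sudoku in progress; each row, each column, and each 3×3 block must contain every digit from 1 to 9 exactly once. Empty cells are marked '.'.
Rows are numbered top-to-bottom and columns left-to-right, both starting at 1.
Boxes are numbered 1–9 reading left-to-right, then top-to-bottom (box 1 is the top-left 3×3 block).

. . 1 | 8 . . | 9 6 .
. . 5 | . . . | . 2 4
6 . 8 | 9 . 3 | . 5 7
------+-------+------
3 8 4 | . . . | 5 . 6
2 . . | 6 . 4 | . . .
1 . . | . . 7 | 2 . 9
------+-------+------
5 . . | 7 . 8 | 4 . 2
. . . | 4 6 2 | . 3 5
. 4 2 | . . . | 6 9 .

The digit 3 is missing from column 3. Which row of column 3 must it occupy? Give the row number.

Consider where 3 can go in column 3.
R5C3 is out (box 4 already has a 3).
R6C3 is out (box 4 already has a 3).
R8C3 is out (row 8 already has a 3).
So the only cell in column 3 that can hold 3 is R7C3.
That is row 7.

7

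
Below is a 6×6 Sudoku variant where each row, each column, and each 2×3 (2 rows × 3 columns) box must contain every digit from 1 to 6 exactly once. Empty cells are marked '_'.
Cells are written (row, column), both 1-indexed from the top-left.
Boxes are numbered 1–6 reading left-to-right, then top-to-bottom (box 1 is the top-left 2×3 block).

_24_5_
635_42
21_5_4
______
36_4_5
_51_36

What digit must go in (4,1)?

5

Cell (4,1) itself could take any of {4, 5} by direct elimination.
Consider where 5 can go in column 1.
(1,1) is out (row 1 already has a 5).
(6,1) is out (row 6 already has a 5).
So the only cell in column 1 that can hold 5 is (4,1).
Therefore (4,1) = 5.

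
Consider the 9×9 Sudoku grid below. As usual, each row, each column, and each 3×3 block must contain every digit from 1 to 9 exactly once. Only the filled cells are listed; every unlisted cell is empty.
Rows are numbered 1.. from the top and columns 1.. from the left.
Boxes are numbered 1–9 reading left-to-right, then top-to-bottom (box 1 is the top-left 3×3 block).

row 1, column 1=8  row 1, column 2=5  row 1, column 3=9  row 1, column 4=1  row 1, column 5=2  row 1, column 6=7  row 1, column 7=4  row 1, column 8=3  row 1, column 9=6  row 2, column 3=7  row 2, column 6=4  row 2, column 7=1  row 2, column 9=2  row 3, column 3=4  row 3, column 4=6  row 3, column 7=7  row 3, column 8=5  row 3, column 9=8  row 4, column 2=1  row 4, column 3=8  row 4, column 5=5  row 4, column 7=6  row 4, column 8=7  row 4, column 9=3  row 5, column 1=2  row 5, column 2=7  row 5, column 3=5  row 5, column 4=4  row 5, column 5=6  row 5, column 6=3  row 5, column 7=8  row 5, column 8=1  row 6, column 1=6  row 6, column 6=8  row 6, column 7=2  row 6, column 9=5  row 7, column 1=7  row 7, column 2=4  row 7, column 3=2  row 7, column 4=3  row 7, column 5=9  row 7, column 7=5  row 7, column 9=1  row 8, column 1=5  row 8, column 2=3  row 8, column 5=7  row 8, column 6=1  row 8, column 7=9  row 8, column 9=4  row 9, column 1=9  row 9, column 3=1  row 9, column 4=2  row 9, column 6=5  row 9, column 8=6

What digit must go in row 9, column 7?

3

Row 9 already contains {1, 2, 5, 6, 9}.
Column 7 already contains {1, 2, 4, 5, 6, 7, 8, 9}.
Its 3×3 block (box 9) already contains {1, 4, 5, 6, 9}.
The only value from 1–9 not eliminated is 3, so row 9, column 7 = 3.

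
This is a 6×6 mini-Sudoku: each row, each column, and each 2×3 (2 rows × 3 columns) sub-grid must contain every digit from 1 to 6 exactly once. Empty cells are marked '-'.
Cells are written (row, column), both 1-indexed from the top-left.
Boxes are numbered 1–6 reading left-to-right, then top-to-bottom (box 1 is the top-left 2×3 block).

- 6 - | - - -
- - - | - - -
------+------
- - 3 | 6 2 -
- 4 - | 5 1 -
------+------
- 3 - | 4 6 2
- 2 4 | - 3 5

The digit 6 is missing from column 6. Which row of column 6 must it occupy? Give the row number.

Consider where 6 can go in column 6.
(1,6) is out (row 1 already has a 6).
(3,6) is out (row 3 already has a 6).
(4,6) is out (box 4 already has a 6).
So the only cell in column 6 that can hold 6 is (2,6).
That is row 2.

2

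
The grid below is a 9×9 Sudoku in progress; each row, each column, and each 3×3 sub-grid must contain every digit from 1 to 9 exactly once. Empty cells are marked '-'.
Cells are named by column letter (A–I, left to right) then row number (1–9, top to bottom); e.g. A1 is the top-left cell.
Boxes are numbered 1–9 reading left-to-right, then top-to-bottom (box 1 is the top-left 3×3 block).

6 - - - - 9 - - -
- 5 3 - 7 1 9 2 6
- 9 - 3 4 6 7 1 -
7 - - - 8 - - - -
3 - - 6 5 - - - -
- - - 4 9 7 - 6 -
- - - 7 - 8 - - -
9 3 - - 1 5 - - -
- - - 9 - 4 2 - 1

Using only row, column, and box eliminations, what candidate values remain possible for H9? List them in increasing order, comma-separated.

Row 9 already contains {1, 2, 4, 9}.
Column H already contains {1, 2, 6}.
Its 3×3 block (box 9) already contains {1, 2}.
Removing those from 1–9 leaves {3, 5, 7, 8} as the candidates for H9.

3,5,7,8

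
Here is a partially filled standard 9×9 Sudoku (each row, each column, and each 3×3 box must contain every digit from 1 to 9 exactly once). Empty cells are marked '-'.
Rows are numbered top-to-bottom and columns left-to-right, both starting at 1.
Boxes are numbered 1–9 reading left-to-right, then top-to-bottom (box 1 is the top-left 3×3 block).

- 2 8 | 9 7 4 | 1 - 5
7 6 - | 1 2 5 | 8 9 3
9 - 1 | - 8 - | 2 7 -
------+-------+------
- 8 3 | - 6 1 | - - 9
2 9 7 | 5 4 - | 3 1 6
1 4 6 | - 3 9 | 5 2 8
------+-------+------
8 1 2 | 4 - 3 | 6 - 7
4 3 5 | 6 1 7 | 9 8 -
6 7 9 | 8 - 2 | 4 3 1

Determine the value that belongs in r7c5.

9

Cell r7c5 itself could take any of {5, 9} by direct elimination.
Consider where 9 can go in column 5.
r9c5 is out (row 9 already has a 9).
So the only cell in column 5 that can hold 9 is r7c5.
Therefore r7c5 = 9.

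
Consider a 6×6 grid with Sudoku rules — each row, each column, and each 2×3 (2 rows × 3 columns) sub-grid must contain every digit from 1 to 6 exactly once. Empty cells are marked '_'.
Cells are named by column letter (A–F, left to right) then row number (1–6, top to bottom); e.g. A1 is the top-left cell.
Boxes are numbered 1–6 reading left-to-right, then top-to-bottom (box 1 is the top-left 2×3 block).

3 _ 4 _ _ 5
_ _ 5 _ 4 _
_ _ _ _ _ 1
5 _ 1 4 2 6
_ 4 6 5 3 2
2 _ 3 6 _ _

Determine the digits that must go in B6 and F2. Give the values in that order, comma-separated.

For B6:
  Consider where 5 can go in row 6.
  E6 is out (box 6 already has a 5).
  F6 is out (column F already has a 5).
  So the only cell in row 6 that can hold 5 is B6.
  So B6 = 5.
For F2:
  Row 2 already contains {4, 5}.
  Column F already contains {1, 2, 5, 6}.
  Its 2×3 block (box 2) already contains {4, 5}.
  The only value from 1–6 not eliminated is 3, so F2 = 3.

5,3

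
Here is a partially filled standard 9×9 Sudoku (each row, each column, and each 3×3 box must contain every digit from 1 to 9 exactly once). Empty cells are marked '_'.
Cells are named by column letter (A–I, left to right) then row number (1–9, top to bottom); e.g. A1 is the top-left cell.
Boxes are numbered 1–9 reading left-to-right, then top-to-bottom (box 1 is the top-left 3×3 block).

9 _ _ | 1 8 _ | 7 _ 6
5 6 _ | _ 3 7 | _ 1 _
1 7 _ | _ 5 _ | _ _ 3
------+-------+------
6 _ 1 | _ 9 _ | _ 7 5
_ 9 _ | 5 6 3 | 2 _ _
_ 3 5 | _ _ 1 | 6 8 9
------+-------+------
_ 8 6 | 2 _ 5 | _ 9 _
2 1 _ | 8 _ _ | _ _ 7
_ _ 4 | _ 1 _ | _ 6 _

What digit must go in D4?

4

Row 4 already contains {1, 5, 6, 7, 9}.
Column D already contains {1, 2, 5, 8}.
Its 3×3 block (box 5) already contains {1, 3, 5, 6, 9}.
The only value from 1–9 not eliminated is 4, so D4 = 4.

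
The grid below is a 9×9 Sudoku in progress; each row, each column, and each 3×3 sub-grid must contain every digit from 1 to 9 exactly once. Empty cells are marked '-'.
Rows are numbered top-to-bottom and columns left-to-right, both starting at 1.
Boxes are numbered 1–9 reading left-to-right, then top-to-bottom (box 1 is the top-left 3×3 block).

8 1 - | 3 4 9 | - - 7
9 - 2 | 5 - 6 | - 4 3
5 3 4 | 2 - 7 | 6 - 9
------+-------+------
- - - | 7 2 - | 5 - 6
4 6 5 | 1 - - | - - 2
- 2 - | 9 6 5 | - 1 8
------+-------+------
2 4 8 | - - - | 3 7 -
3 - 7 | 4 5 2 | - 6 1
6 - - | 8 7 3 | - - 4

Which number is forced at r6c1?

7

Row 6 already contains {1, 2, 5, 6, 8, 9}.
Column 1 already contains {2, 3, 4, 5, 6, 8, 9}.
Its 3×3 block (box 4) already contains {2, 4, 5, 6}.
The only value from 1–9 not eliminated is 7, so r6c1 = 7.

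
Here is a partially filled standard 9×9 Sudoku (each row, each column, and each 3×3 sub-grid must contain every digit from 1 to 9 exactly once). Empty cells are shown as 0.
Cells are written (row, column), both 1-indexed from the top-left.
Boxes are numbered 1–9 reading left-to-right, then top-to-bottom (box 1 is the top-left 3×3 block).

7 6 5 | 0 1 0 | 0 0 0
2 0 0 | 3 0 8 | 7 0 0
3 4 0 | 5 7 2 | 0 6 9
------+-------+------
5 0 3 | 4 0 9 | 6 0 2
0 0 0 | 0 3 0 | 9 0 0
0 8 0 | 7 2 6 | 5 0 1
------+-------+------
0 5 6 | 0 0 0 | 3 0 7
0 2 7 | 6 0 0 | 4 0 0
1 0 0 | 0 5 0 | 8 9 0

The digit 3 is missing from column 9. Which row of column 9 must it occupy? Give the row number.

1

Consider where 3 can go in column 9.
(2,9) is out (row 2 already has a 3).
(5,9) is out (row 5 already has a 3).
(8,9) is out (box 9 already has a 3).
(9,9) is out (box 9 already has a 3).
So the only cell in column 9 that can hold 3 is (1,9).
That is row 1.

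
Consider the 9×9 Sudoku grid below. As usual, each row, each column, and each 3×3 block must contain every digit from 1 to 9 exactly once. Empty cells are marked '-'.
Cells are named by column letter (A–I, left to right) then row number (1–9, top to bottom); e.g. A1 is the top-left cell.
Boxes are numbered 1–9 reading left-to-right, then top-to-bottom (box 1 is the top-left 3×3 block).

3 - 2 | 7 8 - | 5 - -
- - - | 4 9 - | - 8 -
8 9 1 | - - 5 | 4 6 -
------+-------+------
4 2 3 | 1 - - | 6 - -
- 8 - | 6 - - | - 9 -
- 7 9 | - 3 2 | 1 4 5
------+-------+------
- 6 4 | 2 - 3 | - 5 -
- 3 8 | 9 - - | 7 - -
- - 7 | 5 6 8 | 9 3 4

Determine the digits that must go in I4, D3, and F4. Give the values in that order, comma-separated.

8,3,9

For I4:
  Consider where 8 can go in row 4.
  E4 is out (column E already has a 8).
  F4 is out (column F already has a 8).
  H4 is out (column H already has a 8).
  So the only cell in row 4 that can hold 8 is I4.
  So I4 = 8.
For D3:
  Row 3 already contains {1, 4, 5, 6, 8, 9}.
  Column D already contains {1, 2, 4, 5, 6, 7, 9}.
  Its 3×3 block (box 2) already contains {4, 5, 7, 8, 9}.
  The only value from 1–9 not eliminated is 3, so D3 = 3.
For F4:
  Consider where 9 can go in box 5.
  E4 is out (column E already has a 9).
  E5 is out (row 5 already has a 9).
  F5 is out (row 5 already has a 9).
  D6 is out (row 6 already has a 9).
  So the only cell in box 5 that can hold 9 is F4.
  So F4 = 9.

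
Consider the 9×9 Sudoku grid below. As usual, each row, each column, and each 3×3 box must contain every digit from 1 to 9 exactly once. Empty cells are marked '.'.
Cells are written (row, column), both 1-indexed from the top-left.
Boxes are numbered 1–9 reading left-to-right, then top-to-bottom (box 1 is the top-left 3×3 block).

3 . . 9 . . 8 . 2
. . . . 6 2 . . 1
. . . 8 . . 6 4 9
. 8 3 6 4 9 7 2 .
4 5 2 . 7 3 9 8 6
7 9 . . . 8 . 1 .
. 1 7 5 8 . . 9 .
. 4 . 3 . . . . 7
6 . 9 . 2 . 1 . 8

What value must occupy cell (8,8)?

Cell (8,8) itself could take any of {5, 6} by direct elimination.
Consider where 6 can go in box 9.
(7,7) is out (column 7 already has a 6).
(7,9) is out (column 9 already has a 6).
(8,7) is out (column 7 already has a 6).
(9,8) is out (row 9 already has a 6).
So the only cell in box 9 that can hold 6 is (8,8).
Therefore (8,8) = 6.

6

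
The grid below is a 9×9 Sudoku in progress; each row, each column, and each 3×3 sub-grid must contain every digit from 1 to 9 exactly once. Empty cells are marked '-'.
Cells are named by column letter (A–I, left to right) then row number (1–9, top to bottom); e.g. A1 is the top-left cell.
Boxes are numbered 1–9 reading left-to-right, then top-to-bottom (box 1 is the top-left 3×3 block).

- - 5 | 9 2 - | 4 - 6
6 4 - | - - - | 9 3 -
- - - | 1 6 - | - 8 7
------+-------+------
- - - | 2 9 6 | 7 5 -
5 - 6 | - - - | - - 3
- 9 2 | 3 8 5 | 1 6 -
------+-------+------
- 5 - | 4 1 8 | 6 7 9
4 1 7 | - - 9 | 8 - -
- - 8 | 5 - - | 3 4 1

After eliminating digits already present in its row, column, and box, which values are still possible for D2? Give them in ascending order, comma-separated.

Row 2 already contains {3, 4, 6, 9}.
Column D already contains {1, 2, 3, 4, 5, 9}.
Its 3×3 block (box 2) already contains {1, 2, 6, 9}.
Removing those from 1–9 leaves {7, 8} as the candidates for D2.

7,8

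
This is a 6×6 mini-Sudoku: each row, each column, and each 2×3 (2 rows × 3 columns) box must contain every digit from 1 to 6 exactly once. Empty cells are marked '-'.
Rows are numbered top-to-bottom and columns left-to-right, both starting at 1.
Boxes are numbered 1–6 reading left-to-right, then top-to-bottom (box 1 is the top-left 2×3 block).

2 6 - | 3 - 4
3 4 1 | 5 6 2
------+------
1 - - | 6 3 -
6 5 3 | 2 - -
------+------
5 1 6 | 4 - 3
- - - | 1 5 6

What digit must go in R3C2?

2

Row 3 already contains {1, 3, 6}.
Column 2 already contains {1, 4, 5, 6}.
Its 2×3 block (box 3) already contains {1, 3, 5, 6}.
The only value from 1–6 not eliminated is 2, so R3C2 = 2.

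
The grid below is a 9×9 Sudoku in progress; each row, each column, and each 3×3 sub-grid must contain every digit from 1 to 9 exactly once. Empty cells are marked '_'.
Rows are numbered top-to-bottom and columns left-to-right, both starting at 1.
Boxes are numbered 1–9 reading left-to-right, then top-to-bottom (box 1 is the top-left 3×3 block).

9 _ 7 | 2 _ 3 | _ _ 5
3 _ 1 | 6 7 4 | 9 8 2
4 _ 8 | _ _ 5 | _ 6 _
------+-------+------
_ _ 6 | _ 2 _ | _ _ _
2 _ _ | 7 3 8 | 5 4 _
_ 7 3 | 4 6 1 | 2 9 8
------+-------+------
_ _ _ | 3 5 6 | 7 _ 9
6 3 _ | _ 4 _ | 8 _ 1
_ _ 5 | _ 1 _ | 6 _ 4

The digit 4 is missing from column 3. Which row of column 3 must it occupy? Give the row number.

Consider where 4 can go in column 3.
r5c3 is out (row 5 already has a 4).
r8c3 is out (row 8 already has a 4).
So the only cell in column 3 that can hold 4 is r7c3.
That is row 7.

7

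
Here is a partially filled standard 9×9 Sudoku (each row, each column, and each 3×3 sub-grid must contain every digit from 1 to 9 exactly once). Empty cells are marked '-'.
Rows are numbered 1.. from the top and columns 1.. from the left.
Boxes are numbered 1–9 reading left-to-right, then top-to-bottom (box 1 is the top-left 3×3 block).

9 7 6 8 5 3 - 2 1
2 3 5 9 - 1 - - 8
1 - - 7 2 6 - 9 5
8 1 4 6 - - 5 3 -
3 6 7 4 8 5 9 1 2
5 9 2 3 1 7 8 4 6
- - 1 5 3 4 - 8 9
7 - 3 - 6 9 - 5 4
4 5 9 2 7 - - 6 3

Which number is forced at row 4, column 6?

2

Row 4 already contains {1, 3, 4, 5, 6, 8}.
Column 6 already contains {1, 3, 4, 5, 6, 7, 9}.
Its 3×3 block (box 5) already contains {1, 3, 4, 5, 6, 7, 8}.
The only value from 1–9 not eliminated is 2, so row 4, column 6 = 2.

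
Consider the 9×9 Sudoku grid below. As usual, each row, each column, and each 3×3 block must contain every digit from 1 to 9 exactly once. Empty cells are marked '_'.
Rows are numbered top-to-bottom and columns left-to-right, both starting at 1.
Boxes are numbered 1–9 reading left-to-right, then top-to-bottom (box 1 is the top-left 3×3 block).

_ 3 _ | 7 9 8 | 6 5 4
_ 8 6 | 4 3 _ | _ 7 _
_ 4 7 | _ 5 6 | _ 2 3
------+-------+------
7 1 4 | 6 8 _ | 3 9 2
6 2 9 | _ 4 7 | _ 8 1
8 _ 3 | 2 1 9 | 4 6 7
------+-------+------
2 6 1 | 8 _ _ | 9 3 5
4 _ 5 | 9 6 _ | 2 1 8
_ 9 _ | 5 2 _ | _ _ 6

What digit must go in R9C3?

8

Row 9 already contains {2, 5, 6, 9}.
Column 3 already contains {1, 3, 4, 5, 6, 7, 9}.
Its 3×3 block (box 7) already contains {1, 2, 4, 5, 6, 9}.
The only value from 1–9 not eliminated is 8, so R9C3 = 8.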